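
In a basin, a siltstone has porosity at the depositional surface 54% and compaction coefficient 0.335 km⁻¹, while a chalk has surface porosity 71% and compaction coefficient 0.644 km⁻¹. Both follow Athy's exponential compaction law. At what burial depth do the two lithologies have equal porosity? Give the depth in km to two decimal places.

0.89 km

Set φ₀ₐ e^(−cₐZ) = φ₀ᵦ e^(−cᵦZ) ⇒ ln(φ₀ₐ/φ₀ᵦ) = (cₐ − cᵦ)·Z
Z = ln(0.54/0.71) / (0.335 − 0.644) = -0.2737 / -0.309 = 0.886 km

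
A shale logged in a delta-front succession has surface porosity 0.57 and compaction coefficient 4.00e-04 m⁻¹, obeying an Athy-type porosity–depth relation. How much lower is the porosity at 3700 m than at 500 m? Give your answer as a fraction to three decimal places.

0.337

Working in km (1 km = 1000 m; β in km⁻¹ = β in m⁻¹ × 1000):
n(0.5) = 0.57·e^(−0.4×0.5) = 0.4667
n(3.7) = 0.57·e^(−0.4×3.7) = 0.1298
Δn = 0.4667 − 0.1298 = 0.3369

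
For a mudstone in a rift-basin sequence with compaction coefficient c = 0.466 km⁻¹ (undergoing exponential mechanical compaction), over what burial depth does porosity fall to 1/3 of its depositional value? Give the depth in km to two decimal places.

2.36 km

phi/phi₀ = 1/3 ⇒ exp(−c·Z) = 1/3 ⇒ Z = ln(3) / c
Z = 1.0986 / 0.466 = 2.358 km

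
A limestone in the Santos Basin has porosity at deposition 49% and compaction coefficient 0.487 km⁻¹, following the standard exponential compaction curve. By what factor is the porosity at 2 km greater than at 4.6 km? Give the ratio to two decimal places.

3.55

n(z₁)/n(z₂) = e^(−k·z₁)/e^(−k·z₂) = e^{k(z₂−z₁)}
= exp(0.487 × 2.6) = exp(1.266) = 3.5473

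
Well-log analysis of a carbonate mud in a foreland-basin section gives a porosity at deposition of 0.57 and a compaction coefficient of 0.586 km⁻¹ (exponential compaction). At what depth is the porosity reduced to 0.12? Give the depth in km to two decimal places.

Invert Athy's law: d = ln(phi₀/phi) / c
d = ln(0.57/0.12) / 0.586 = ln(4.75) / 0.586 = 1.5581 / 0.586 = 2.659 km

2.66 km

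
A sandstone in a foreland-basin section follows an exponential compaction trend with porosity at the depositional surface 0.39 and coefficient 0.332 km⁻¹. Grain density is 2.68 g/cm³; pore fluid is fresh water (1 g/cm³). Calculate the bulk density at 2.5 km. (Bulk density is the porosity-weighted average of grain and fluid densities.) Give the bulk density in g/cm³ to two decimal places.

2.39 g/cm³

Porosity at depth: n = 0.39·exp(−0.332×2.5) = 0.39×0.4360 = 0.1701
Bulk density: ρ_b = (1−n)ρ_g + n·ρ_f = 0.8299×2.68 + 0.1701×1
       = 2.224 + 0.170 = 2.394 g/cm³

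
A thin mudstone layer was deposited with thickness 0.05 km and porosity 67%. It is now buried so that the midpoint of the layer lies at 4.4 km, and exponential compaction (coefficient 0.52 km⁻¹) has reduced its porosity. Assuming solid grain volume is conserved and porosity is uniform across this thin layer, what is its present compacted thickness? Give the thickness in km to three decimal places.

Porosity at 4.4 km: n = 0.67·exp(−0.52×4.4) = 0.0680
Solid-volume conservation: h(1−n) = h₀(1−n₀) ⇒ h = h₀·(1−n₀)/(1−n)
h = 0.05 × (1 − 0.67)/(1 − 0.0680) = 0.05 × 0.3541 = 0.0177 km

0.018 km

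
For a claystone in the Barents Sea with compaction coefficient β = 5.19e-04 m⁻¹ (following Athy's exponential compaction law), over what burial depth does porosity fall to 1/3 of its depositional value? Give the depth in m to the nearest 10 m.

Working in km (1 km = 1000 m; β in km⁻¹ = β in m⁻¹ × 1000):
phi/phi₀ = 1/3 ⇒ exp(−β·d) = 1/3 ⇒ d = ln(3) / β
d = 1.0986 / 0.519 = 2.117 km

2120 m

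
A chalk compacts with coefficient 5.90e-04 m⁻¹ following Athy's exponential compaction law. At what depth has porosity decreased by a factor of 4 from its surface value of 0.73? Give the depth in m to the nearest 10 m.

2350 m

Working in km (1 km = 1000 m; c in km⁻¹ = c in m⁻¹ × 1000):
φ/φ₀ = 1/4 ⇒ exp(−c·Z) = 1/4 ⇒ Z = ln(4) / c
Z = 1.3863 / 0.59 = 2.350 km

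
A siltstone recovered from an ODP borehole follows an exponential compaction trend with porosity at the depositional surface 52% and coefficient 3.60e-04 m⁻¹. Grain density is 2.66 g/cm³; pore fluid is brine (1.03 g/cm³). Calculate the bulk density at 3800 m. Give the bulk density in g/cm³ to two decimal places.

2.44 g/cm³

Working in km (1 km = 1000 m; c in km⁻¹ = c in m⁻¹ × 1000):
Porosity at depth: n = 0.52·exp(−0.36×3.8) = 0.52×0.2546 = 0.1324
Bulk density: ρ_b = (1−n)ρ_g + n·ρ_f = 0.8676×2.66 + 0.1324×1.03
       = 2.308 + 0.136 = 2.444 g/cm³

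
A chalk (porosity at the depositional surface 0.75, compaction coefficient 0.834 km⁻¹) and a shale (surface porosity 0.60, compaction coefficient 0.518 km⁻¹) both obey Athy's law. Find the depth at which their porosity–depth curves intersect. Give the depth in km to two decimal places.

Set phi₀ₐ e^(−βₐZ) = phi₀ᵦ e^(−βᵦZ) ⇒ ln(phi₀ₐ/phi₀ᵦ) = (βₐ − βᵦ)·Z
Z = ln(0.75/0.6) / (0.834 − 0.518) = 0.2231 / 0.316 = 0.706 km

0.71 km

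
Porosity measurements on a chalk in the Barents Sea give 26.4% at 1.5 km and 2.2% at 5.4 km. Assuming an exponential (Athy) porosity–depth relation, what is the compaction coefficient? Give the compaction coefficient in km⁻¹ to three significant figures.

Athy: φ(Z) = φ₀ e^(−cZ) ⇒ φ₁/φ₂ = e^{c(Z₂−Z₁)} ⇒ c = ln(φ₁/φ₂)/(Z₂−Z₁)
c = ln(0.264/0.022) / (5.4 − 1.5) = ln(12) / 3.9 = 2.4849 / 3.9 = 0.6372 km⁻¹

0.637 km⁻¹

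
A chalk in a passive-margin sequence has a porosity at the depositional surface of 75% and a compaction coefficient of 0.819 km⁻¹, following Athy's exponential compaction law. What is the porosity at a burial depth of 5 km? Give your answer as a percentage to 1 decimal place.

1.2%

n = n₀·exp(−β·z) = 0.75 × exp(−0.819 × 5) = 0.75 × exp(−4.095)
  = 0.75 × 0.0167 = 0.0125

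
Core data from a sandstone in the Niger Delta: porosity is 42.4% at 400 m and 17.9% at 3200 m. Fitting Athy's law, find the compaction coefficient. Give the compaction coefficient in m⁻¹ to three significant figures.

Working in km (1 km = 1000 m; k in km⁻¹ = k in m⁻¹ × 1000):
Athy: φ(d) = φ₀ e^(−kd) ⇒ φ₁/φ₂ = e^{k(d₂−d₁)} ⇒ k = ln(φ₁/φ₂)/(d₂−d₁)
k = ln(0.424/0.179) / (3.2 − 0.4) = ln(2.369) / 2.8 = 0.8623 / 2.8 = 0.308 km⁻¹

0.000308 m⁻¹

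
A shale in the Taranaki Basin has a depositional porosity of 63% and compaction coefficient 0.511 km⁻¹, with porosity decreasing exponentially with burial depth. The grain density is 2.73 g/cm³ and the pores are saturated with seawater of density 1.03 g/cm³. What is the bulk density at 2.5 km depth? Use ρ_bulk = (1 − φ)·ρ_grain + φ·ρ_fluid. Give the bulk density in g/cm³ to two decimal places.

2.43 g/cm³

Porosity at depth: phi = 0.63·exp(−0.511×2.5) = 0.63×0.2787 = 0.1756
Bulk density: ρ_b = (1−phi)ρ_g + phi·ρ_f = 0.8244×2.73 + 0.1756×1.03
       = 2.251 + 0.181 = 2.431 g/cm³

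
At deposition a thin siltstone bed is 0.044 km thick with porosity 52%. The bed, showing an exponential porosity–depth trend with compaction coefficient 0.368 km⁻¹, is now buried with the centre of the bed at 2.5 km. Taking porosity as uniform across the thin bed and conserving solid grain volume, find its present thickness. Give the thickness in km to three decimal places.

0.027 km

Porosity at 2.5 km: φ = 0.52·exp(−0.368×2.5) = 0.2072
Solid-volume conservation: h(1−φ) = h₀(1−φ₀) ⇒ h = h₀·(1−φ₀)/(1−φ)
h = 0.044 × (1 − 0.52)/(1 − 0.2072) = 0.044 × 0.6055 = 0.0266 km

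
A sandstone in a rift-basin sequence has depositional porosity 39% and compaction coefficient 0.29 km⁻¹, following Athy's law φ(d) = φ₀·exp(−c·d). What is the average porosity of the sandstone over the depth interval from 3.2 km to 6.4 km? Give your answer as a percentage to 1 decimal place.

⟨φ⟩ = (1/(d₂−d₁)) ∫ φ₀ e^(−cd) dd = φ₀·(e^(−c·d₁) − e^(−c·d₂)) / (c·(d₂−d₁))
e^(−0.29×3.2) = 0.3953; e^(−0.29×6.4) = 0.1563
⟨φ⟩ = 0.39 × (0.3953 − 0.1563) / (0.29 × 3.2) = 0.39 × 0.2576 = 0.1005

10.0%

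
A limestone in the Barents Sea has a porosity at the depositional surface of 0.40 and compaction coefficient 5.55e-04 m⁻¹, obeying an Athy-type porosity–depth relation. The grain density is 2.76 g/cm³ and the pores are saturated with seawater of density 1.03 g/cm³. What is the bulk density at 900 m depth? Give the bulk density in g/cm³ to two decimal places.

Working in km (1 km = 1000 m; k in km⁻¹ = k in m⁻¹ × 1000):
Porosity at depth: φ = 0.4·exp(−0.555×0.9) = 0.4×0.6068 = 0.2427
Bulk density: ρ_b = (1−φ)ρ_g + φ·ρ_f = 0.7573×2.76 + 0.2427×1.03
       = 2.090 + 0.250 = 2.340 g/cm³

2.34 g/cm³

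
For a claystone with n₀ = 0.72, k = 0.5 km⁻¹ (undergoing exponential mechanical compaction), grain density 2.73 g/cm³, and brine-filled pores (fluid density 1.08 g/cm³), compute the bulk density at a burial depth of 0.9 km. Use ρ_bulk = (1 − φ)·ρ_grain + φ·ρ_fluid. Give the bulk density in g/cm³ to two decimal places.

Porosity at depth: n = 0.72·exp(−0.5×0.9) = 0.72×0.6376 = 0.4591
Bulk density: ρ_b = (1−n)ρ_g + n·ρ_f = 0.5409×2.73 + 0.4591×1.08
       = 1.477 + 0.496 = 1.972 g/cm³

1.97 g/cm³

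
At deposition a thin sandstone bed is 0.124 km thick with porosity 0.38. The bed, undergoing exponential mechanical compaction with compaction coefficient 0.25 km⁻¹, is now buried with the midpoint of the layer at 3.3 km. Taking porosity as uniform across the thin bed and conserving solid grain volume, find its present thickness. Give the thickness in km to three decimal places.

Porosity at 3.3 km: φ = 0.38·exp(−0.25×3.3) = 0.1665
Solid-volume conservation: h(1−φ) = h₀(1−φ₀) ⇒ h = h₀·(1−φ₀)/(1−φ)
h = 0.124 × (1 − 0.38)/(1 − 0.1665) = 0.124 × 0.7439 = 0.0922 km

0.092 km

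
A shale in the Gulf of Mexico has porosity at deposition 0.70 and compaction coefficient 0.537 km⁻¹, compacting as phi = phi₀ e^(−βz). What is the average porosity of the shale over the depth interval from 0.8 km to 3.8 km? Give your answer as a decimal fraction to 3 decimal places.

⟨phi⟩ = (1/(z₂−z₁)) ∫ phi₀ e^(−βz) dz = phi₀·(e^(−β·z₁) − e^(−β·z₂)) / (β·(z₂−z₁))
e^(−0.537×0.8) = 0.6508; e^(−0.537×3.8) = 0.1300
⟨phi⟩ = 0.7 × (0.6508 − 0.1300) / (0.537 × 3) = 0.7 × 0.3233 = 0.2263

0.226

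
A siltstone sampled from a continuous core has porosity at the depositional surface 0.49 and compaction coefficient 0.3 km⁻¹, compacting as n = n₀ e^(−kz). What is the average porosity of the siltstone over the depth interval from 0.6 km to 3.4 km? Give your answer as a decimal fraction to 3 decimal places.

⟨n⟩ = (1/(z₂−z₁)) ∫ n₀ e^(−kz) dz = n₀·(e^(−k·z₁) − e^(−k·z₂)) / (k·(z₂−z₁))
e^(−0.3×0.6) = 0.8353; e^(−0.3×3.4) = 0.3606
⟨n⟩ = 0.49 × (0.8353 − 0.3606) / (0.3 × 2.8) = 0.49 × 0.5651 = 0.2769

0.277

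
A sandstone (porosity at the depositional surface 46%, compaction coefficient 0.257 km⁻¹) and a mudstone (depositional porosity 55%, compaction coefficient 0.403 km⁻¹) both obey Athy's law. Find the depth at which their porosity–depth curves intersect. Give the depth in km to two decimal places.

Set φ₀ₐ e^(−cₐZ) = φ₀ᵦ e^(−cᵦZ) ⇒ ln(φ₀ₐ/φ₀ᵦ) = (cₐ − cᵦ)·Z
Z = ln(0.46/0.55) / (0.257 − 0.403) = -0.1787 / -0.146 = 1.224 km

1.22 km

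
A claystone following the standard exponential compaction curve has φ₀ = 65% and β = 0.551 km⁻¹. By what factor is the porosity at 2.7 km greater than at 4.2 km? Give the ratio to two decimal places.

2.29

φ(z₁)/φ(z₂) = e^(−β·z₁)/e^(−β·z₂) = e^{β(z₂−z₁)}
= exp(0.551 × 1.5) = exp(0.8265) = 2.2853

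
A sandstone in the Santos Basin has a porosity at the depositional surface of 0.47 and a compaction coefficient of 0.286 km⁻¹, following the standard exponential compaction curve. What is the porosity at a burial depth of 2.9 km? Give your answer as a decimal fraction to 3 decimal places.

0.205

n = n₀·exp(−k·d) = 0.47 × exp(−0.286 × 2.9) = 0.47 × exp(−0.8294)
  = 0.47 × 0.4363 = 0.2051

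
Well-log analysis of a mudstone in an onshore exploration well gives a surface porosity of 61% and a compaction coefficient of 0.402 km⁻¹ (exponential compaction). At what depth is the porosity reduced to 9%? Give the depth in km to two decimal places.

4.76 km

Invert Athy's law: d = ln(φ₀/φ) / k
d = ln(0.61/0.09) / 0.402 = ln(6.778) / 0.402 = 1.9136 / 0.402 = 4.760 km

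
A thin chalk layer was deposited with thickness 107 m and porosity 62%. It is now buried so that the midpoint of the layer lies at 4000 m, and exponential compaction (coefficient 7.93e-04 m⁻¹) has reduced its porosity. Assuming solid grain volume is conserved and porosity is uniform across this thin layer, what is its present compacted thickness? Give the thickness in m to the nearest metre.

Working in km (1 km = 1000 m; c in km⁻¹ = c in m⁻¹ × 1000):
Porosity at 4 km: phi = 0.62·exp(−0.793×4) = 0.0260
Solid-volume conservation: h(1−phi) = h₀(1−phi₀) ⇒ h = h₀·(1−phi₀)/(1−phi)
h = 0.107 × (1 − 0.62)/(1 − 0.0260) = 0.107 × 0.3901 = 0.0417 km

42 m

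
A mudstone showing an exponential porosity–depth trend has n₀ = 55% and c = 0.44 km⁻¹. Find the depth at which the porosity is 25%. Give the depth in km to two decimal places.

Invert Athy's law: d = ln(n₀/n) / c
d = ln(0.55/0.25) / 0.44 = ln(2.2) / 0.44 = 0.7885 / 0.44 = 1.792 km

1.79 km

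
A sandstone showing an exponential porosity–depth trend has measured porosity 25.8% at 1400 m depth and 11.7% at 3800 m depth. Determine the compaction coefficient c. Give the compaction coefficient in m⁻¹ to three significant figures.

0.000329 m⁻¹

Working in km (1 km = 1000 m; c in km⁻¹ = c in m⁻¹ × 1000):
Athy: n(Z) = n₀ e^(−cZ) ⇒ n₁/n₂ = e^{c(Z₂−Z₁)} ⇒ c = ln(n₁/n₂)/(Z₂−Z₁)
c = ln(0.258/0.117) / (3.8 − 1.4) = ln(2.205) / 2.4 = 0.7908 / 2.4 = 0.3295 km⁻¹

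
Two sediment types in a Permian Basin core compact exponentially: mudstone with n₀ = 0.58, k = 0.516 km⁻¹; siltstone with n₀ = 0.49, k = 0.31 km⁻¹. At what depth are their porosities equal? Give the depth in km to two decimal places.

Set n₀ₐ e^(−kₐz) = n₀ᵦ e^(−kᵦz) ⇒ ln(n₀ₐ/n₀ᵦ) = (kₐ − kᵦ)·z
z = ln(0.58/0.49) / (0.516 − 0.31) = 0.1686 / 0.206 = 0.819 km

0.82 km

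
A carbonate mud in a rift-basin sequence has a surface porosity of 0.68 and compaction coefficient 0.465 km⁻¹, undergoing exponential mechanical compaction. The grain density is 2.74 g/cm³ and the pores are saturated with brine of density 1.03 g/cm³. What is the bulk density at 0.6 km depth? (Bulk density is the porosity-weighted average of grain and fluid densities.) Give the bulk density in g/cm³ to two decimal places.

Porosity at depth: n = 0.68·exp(−0.465×0.6) = 0.68×0.7565 = 0.5144
Bulk density: ρ_b = (1−n)ρ_g + n·ρ_f = 0.4856×2.74 + 0.5144×1.03
       = 1.330 + 0.530 = 1.860 g/cm³

1.86 g/cm³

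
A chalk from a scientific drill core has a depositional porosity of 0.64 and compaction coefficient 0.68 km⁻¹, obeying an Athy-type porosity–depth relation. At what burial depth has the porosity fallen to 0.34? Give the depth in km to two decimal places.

0.93 km

Invert Athy's law: d = ln(n₀/n) / k
d = ln(0.64/0.34) / 0.68 = ln(1.882) / 0.68 = 0.6325 / 0.68 = 0.930 km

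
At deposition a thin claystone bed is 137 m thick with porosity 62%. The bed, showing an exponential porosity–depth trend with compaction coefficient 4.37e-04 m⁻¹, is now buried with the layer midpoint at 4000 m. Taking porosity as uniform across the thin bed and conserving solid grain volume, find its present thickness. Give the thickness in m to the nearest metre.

Working in km (1 km = 1000 m; k in km⁻¹ = k in m⁻¹ × 1000):
Porosity at 4 km: phi = 0.62·exp(−0.437×4) = 0.1080
Solid-volume conservation: h(1−phi) = h₀(1−phi₀) ⇒ h = h₀·(1−phi₀)/(1−phi)
h = 0.137 × (1 − 0.62)/(1 − 0.1080) = 0.137 × 0.4260 = 0.0584 km

58 m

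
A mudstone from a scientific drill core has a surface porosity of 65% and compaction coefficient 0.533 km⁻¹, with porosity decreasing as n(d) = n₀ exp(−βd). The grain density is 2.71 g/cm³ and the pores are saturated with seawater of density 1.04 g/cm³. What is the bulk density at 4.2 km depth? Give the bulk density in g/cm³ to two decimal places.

2.59 g/cm³

Porosity at depth: n = 0.65·exp(−0.533×4.2) = 0.65×0.1066 = 0.0693
Bulk density: ρ_b = (1−n)ρ_g + n·ρ_f = 0.9307×2.71 + 0.0693×1.04
       = 2.522 + 0.072 = 2.594 g/cm³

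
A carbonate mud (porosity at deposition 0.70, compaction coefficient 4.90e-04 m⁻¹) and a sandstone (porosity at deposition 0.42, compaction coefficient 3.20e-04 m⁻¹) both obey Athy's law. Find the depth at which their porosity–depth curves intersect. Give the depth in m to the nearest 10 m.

Working in km (1 km = 1000 m; β in km⁻¹ = β in m⁻¹ × 1000):
Set φ₀ₐ e^(−βₐd) = φ₀ᵦ e^(−βᵦd) ⇒ ln(φ₀ₐ/φ₀ᵦ) = (βₐ − βᵦ)·d
d = ln(0.7/0.42) / (0.49 − 0.32) = 0.5108 / 0.17 = 3.005 km

3000 m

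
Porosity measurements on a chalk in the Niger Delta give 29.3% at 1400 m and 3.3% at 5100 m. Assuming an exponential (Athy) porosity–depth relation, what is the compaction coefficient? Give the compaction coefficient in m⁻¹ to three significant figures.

Working in km (1 km = 1000 m; k in km⁻¹ = k in m⁻¹ × 1000):
Athy: φ(Z) = φ₀ e^(−kZ) ⇒ φ₁/φ₂ = e^{k(Z₂−Z₁)} ⇒ k = ln(φ₁/φ₂)/(Z₂−Z₁)
k = ln(0.293/0.033) / (5.1 − 1.4) = ln(8.879) / 3.7 = 2.1837 / 3.7 = 0.5902 km⁻¹

0.000590 m⁻¹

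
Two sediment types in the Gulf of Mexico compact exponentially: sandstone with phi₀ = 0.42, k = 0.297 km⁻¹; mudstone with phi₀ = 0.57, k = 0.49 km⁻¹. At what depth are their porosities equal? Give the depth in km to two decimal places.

1.58 km

Set phi₀ₐ e^(−kₐd) = phi₀ᵦ e^(−kᵦd) ⇒ ln(phi₀ₐ/phi₀ᵦ) = (kₐ − kᵦ)·d
d = ln(0.42/0.57) / (0.297 − 0.49) = -0.3054 / -0.193 = 1.582 km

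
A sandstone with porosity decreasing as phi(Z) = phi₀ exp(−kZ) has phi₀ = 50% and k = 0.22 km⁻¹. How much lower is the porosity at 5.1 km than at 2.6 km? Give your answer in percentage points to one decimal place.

phi(2.6) = 0.5·e^(−0.22×2.6) = 0.2822
phi(5.1) = 0.5·e^(−0.22×5.1) = 0.1628
Δphi = 0.2822 − 0.1628 = 0.1194

11.9 percentage points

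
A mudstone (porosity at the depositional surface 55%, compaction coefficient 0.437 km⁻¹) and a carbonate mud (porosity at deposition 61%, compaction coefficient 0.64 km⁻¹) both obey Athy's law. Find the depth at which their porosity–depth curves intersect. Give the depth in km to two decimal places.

Set n₀ₐ e^(−βₐz) = n₀ᵦ e^(−βᵦz) ⇒ ln(n₀ₐ/n₀ᵦ) = (βₐ − βᵦ)·z
z = ln(0.55/0.61) / (0.437 − 0.64) = -0.1035 / -0.203 = 0.510 km

0.51 km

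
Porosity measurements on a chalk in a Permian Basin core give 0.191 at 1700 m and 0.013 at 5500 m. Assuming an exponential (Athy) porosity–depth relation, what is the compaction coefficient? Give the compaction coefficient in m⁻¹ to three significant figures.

Working in km (1 km = 1000 m; c in km⁻¹ = c in m⁻¹ × 1000):
Athy: φ(Z) = φ₀ e^(−cZ) ⇒ φ₁/φ₂ = e^{c(Z₂−Z₁)} ⇒ c = ln(φ₁/φ₂)/(Z₂−Z₁)
c = ln(0.191/0.013) / (5.5 − 1.7) = ln(14.69) / 3.8 = 2.6873 / 3.8 = 0.7072 km⁻¹

0.000707 m⁻¹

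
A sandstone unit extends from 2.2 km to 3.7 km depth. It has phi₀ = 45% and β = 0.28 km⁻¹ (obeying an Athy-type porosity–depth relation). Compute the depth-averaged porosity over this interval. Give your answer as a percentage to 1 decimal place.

19.8%

⟨phi⟩ = (1/(d₂−d₁)) ∫ phi₀ e^(−βd) dd = phi₀·(e^(−β·d₁) − e^(−β·d₂)) / (β·(d₂−d₁))
e^(−0.28×2.2) = 0.5401; e^(−0.28×3.7) = 0.3549
⟨phi⟩ = 0.45 × (0.5401 − 0.3549) / (0.28 × 1.5) = 0.45 × 0.4410 = 0.1985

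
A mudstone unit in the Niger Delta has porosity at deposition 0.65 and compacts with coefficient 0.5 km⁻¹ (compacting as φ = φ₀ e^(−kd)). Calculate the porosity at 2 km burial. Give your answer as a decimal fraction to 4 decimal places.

φ = φ₀·exp(−k·d) = 0.65 × exp(−0.5 × 2) = 0.65 × exp(−1)
  = 0.65 × 0.3679 = 0.2391

0.2391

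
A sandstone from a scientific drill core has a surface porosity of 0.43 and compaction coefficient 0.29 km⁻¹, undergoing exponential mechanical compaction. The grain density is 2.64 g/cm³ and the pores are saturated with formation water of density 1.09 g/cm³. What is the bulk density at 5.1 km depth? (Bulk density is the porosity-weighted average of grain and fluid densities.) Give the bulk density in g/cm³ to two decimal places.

2.49 g/cm³

Porosity at depth: phi = 0.43·exp(−0.29×5.1) = 0.43×0.2279 = 0.0980
Bulk density: ρ_b = (1−phi)ρ_g + phi·ρ_f = 0.9020×2.64 + 0.0980×1.09
       = 2.381 + 0.107 = 2.488 g/cm³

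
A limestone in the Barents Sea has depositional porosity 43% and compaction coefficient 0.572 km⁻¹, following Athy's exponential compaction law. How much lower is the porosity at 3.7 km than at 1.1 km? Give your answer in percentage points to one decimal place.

φ(1.1) = 0.43·e^(−0.572×1.1) = 0.2292
φ(3.7) = 0.43·e^(−0.572×3.7) = 0.0518
Δφ = 0.2292 − 0.0518 = 0.1774

17.7 percentage points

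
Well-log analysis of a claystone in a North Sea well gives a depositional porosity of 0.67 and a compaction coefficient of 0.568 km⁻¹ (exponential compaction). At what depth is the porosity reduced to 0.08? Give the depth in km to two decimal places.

3.74 km

Invert Athy's law: Z = ln(phi₀/phi) / k
Z = ln(0.67/0.08) / 0.568 = ln(8.375) / 0.568 = 2.1253 / 0.568 = 3.742 km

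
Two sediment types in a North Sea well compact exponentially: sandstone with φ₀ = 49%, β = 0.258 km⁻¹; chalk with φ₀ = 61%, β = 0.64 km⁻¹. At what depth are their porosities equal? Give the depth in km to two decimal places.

Set φ₀ₐ e^(−βₐZ) = φ₀ᵦ e^(−βᵦZ) ⇒ ln(φ₀ₐ/φ₀ᵦ) = (βₐ − βᵦ)·Z
Z = ln(0.49/0.61) / (0.258 − 0.64) = -0.2191 / -0.382 = 0.573 km

0.57 km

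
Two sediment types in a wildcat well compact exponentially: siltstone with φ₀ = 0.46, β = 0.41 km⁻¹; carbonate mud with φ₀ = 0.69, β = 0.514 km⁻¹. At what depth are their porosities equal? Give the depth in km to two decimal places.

3.90 km

Set φ₀ₐ e^(−βₐd) = φ₀ᵦ e^(−βᵦd) ⇒ ln(φ₀ₐ/φ₀ᵦ) = (βₐ − βᵦ)·d
d = ln(0.46/0.69) / (0.41 − 0.514) = -0.4055 / -0.104 = 3.899 km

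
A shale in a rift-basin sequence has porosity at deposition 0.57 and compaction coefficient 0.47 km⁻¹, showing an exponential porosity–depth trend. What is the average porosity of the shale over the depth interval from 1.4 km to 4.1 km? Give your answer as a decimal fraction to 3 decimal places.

0.167

⟨n⟩ = (1/(d₂−d₁)) ∫ n₀ e^(−kd) dd = n₀·(e^(−k·d₁) − e^(−k·d₂)) / (k·(d₂−d₁))
e^(−0.47×1.4) = 0.5179; e^(−0.47×4.1) = 0.1456
⟨n⟩ = 0.57 × (0.5179 − 0.1456) / (0.47 × 2.7) = 0.57 × 0.2934 = 0.1672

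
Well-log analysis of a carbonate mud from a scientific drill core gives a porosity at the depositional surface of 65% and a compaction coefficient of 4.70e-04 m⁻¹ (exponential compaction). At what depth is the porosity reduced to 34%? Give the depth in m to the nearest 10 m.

1380 m

Working in km (1 km = 1000 m; c in km⁻¹ = c in m⁻¹ × 1000):
Invert Athy's law: d = ln(n₀/n) / c
d = ln(0.65/0.34) / 0.47 = ln(1.912) / 0.47 = 0.6480 / 0.47 = 1.379 km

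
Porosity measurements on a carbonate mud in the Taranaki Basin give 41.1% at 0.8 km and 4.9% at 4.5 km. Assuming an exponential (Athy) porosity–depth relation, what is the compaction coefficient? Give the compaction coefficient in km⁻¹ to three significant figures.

0.575 km⁻¹

Athy: phi(Z) = phi₀ e^(−βZ) ⇒ phi₁/phi₂ = e^{β(Z₂−Z₁)} ⇒ β = ln(phi₁/phi₂)/(Z₂−Z₁)
β = ln(0.411/0.049) / (4.5 − 0.8) = ln(8.388) / 3.7 = 2.1268 / 3.7 = 0.5748 km⁻¹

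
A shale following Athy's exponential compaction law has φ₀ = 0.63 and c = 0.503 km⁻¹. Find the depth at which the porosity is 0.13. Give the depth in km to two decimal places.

Invert Athy's law: Z = ln(φ₀/φ) / c
Z = ln(0.63/0.13) / 0.503 = ln(4.846) / 0.503 = 1.5782 / 0.503 = 3.138 km

3.14 km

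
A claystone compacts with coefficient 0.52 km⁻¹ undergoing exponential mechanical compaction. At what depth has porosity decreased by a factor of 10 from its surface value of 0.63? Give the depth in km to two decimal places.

n/n₀ = 1/10 ⇒ exp(−β·d) = 1/10 ⇒ d = ln(10) / β
d = 2.3026 / 0.52 = 4.428 km

4.43 km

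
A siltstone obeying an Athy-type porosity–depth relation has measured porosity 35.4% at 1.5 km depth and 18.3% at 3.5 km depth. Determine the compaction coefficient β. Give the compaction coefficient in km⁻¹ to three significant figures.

0.330 km⁻¹

Athy: φ(Z) = φ₀ e^(−βZ) ⇒ φ₁/φ₂ = e^{β(Z₂−Z₁)} ⇒ β = ln(φ₁/φ₂)/(Z₂−Z₁)
β = ln(0.354/0.183) / (3.5 − 1.5) = ln(1.934) / 2 = 0.6598 / 2 = 0.3299 km⁻¹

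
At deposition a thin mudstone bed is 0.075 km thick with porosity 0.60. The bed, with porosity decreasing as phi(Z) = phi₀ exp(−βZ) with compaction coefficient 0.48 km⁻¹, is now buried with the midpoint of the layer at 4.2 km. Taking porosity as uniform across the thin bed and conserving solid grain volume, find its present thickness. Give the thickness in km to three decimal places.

0.033 km

Porosity at 4.2 km: phi = 0.6·exp(−0.48×4.2) = 0.0799
Solid-volume conservation: h(1−phi) = h₀(1−phi₀) ⇒ h = h₀·(1−phi₀)/(1−phi)
h = 0.075 × (1 − 0.6)/(1 − 0.0799) = 0.075 × 0.4347 = 0.0326 km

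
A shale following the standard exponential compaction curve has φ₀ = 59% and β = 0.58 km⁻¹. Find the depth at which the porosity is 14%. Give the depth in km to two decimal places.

2.48 km

Invert Athy's law: z = ln(φ₀/φ) / β
z = ln(0.59/0.14) / 0.58 = ln(4.214) / 0.58 = 1.4385 / 0.58 = 2.480 km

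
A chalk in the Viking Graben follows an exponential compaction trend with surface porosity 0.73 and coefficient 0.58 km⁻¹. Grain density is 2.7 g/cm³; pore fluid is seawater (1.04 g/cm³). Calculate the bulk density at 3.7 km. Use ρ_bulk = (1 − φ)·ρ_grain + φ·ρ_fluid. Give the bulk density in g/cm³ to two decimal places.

Porosity at depth: φ = 0.73·exp(−0.58×3.7) = 0.73×0.1170 = 0.0854
Bulk density: ρ_b = (1−φ)ρ_g + φ·ρ_f = 0.9146×2.7 + 0.0854×1.04
       = 2.469 + 0.089 = 2.558 g/cm³

2.56 g/cm³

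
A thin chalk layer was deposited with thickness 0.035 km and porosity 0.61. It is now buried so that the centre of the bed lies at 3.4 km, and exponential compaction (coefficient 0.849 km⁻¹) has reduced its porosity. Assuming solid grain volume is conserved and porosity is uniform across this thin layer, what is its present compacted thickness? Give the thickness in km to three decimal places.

0.014 km

Porosity at 3.4 km: phi = 0.61·exp(−0.849×3.4) = 0.0340
Solid-volume conservation: h(1−phi) = h₀(1−phi₀) ⇒ h = h₀·(1−phi₀)/(1−phi)
h = 0.035 × (1 − 0.61)/(1 − 0.0340) = 0.035 × 0.4037 = 0.0141 km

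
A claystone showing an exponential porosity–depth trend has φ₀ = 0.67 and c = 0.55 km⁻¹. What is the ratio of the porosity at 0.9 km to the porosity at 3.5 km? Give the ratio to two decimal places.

φ(Z₁)/φ(Z₂) = e^(−c·Z₁)/e^(−c·Z₂) = e^{c(Z₂−Z₁)}
= exp(0.55 × 2.6) = exp(1.43) = 4.1787

4.18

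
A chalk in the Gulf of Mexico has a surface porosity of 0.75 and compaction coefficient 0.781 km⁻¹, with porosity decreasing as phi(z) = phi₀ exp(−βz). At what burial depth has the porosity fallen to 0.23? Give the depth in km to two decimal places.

1.51 km

Invert Athy's law: z = ln(phi₀/phi) / β
z = ln(0.75/0.23) / 0.781 = ln(3.261) / 0.781 = 1.1820 / 0.781 = 1.513 km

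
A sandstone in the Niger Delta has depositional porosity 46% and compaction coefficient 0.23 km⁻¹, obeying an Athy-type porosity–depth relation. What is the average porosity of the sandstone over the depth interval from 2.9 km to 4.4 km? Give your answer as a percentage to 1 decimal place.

⟨phi⟩ = (1/(d₂−d₁)) ∫ phi₀ e^(−kd) dd = phi₀·(e^(−k·d₁) − e^(−k·d₂)) / (k·(d₂−d₁))
e^(−0.23×2.9) = 0.5132; e^(−0.23×4.4) = 0.3635
⟨phi⟩ = 0.46 × (0.5132 − 0.3635) / (0.23 × 1.5) = 0.46 × 0.4341 = 0.1997

20.0%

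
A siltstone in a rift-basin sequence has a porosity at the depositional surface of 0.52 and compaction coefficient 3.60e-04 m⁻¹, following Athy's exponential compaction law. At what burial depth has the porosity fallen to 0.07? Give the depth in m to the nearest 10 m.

5570 m

Working in km (1 km = 1000 m; β in km⁻¹ = β in m⁻¹ × 1000):
Invert Athy's law: Z = ln(n₀/n) / β
Z = ln(0.52/0.07) / 0.36 = ln(7.429) / 0.36 = 2.0053 / 0.36 = 5.570 km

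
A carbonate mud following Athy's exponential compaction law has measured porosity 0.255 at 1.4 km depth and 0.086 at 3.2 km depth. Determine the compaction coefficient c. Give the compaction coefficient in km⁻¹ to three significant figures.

Athy: φ(d) = φ₀ e^(−cd) ⇒ φ₁/φ₂ = e^{c(d₂−d₁)} ⇒ c = ln(φ₁/φ₂)/(d₂−d₁)
c = ln(0.255/0.086) / (3.2 − 1.4) = ln(2.965) / 1.8 = 1.0869 / 1.8 = 0.6038 km⁻¹

0.604 km⁻¹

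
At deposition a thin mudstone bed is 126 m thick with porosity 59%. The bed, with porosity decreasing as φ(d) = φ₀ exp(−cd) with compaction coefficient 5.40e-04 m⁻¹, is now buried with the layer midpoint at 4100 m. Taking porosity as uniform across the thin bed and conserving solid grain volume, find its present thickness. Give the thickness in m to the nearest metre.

55 m

Working in km (1 km = 1000 m; c in km⁻¹ = c in m⁻¹ × 1000):
Porosity at 4.1 km: φ = 0.59·exp(−0.54×4.1) = 0.0645
Solid-volume conservation: h(1−φ) = h₀(1−φ₀) ⇒ h = h₀·(1−φ₀)/(1−φ)
h = 0.126 × (1 − 0.59)/(1 − 0.0645) = 0.126 × 0.4383 = 0.0552 km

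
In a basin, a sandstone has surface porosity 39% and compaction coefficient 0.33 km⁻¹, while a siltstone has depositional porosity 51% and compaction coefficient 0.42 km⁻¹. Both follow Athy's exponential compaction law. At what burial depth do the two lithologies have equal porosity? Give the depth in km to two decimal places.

Set phi₀ₐ e^(−cₐz) = phi₀ᵦ e^(−cᵦz) ⇒ ln(phi₀ₐ/phi₀ᵦ) = (cₐ − cᵦ)·z
z = ln(0.39/0.51) / (0.33 − 0.42) = -0.2683 / -0.09 = 2.981 km

2.98 km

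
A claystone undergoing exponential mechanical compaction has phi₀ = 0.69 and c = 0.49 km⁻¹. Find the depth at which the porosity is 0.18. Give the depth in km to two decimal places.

Invert Athy's law: z = ln(phi₀/phi) / c
z = ln(0.69/0.18) / 0.49 = ln(3.833) / 0.49 = 1.3437 / 0.49 = 2.742 km

2.74 km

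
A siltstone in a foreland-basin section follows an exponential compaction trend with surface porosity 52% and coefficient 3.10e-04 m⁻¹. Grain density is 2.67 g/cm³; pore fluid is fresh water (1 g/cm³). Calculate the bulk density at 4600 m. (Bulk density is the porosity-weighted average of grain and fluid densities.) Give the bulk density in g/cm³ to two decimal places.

Working in km (1 km = 1000 m; c in km⁻¹ = c in m⁻¹ × 1000):
Porosity at depth: n = 0.52·exp(−0.31×4.6) = 0.52×0.2403 = 0.1249
Bulk density: ρ_b = (1−n)ρ_g + n·ρ_f = 0.8751×2.67 + 0.1249×1
       = 2.336 + 0.125 = 2.461 g/cm³

2.46 g/cm³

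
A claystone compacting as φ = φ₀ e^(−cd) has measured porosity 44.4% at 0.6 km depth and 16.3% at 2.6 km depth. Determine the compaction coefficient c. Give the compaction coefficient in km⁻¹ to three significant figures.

0.501 km⁻¹

Athy: φ(d) = φ₀ e^(−cd) ⇒ φ₁/φ₂ = e^{c(d₂−d₁)} ⇒ c = ln(φ₁/φ₂)/(d₂−d₁)
c = ln(0.444/0.163) / (2.6 − 0.6) = ln(2.724) / 2 = 1.0021 / 2 = 0.501 km⁻¹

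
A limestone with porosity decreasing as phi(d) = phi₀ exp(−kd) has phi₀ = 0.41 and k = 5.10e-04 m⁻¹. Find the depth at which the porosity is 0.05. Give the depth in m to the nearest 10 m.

4130 m

Working in km (1 km = 1000 m; k in km⁻¹ = k in m⁻¹ × 1000):
Invert Athy's law: d = ln(phi₀/phi) / k
d = ln(0.41/0.05) / 0.51 = ln(8.2) / 0.51 = 2.1041 / 0.51 = 4.126 km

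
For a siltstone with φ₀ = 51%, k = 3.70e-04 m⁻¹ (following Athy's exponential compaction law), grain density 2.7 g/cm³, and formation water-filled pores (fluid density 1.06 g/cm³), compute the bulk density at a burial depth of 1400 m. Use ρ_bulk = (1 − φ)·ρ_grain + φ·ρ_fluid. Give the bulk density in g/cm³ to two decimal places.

2.20 g/cm³

Working in km (1 km = 1000 m; k in km⁻¹ = k in m⁻¹ × 1000):
Porosity at depth: φ = 0.51·exp(−0.37×1.4) = 0.51×0.5957 = 0.3038
Bulk density: ρ_b = (1−φ)ρ_g + φ·ρ_f = 0.6962×2.7 + 0.3038×1.06
       = 1.880 + 0.322 = 2.202 g/cm³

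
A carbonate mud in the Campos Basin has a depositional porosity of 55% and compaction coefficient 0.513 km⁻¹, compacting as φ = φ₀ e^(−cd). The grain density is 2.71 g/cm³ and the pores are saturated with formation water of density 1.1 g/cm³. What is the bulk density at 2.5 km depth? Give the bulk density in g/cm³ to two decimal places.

2.46 g/cm³

Porosity at depth: φ = 0.55·exp(−0.513×2.5) = 0.55×0.2773 = 0.1525
Bulk density: ρ_b = (1−φ)ρ_g + φ·ρ_f = 0.8475×2.71 + 0.1525×1.1
       = 2.297 + 0.168 = 2.464 g/cm³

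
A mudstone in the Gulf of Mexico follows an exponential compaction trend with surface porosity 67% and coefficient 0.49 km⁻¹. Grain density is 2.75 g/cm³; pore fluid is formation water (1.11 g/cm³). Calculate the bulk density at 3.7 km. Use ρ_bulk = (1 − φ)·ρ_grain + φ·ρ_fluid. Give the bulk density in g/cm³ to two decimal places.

Porosity at depth: n = 0.67·exp(−0.49×3.7) = 0.67×0.1632 = 0.1093
Bulk density: ρ_b = (1−n)ρ_g + n·ρ_f = 0.8907×2.75 + 0.1093×1.11
       = 2.449 + 0.121 = 2.571 g/cm³

2.57 g/cm³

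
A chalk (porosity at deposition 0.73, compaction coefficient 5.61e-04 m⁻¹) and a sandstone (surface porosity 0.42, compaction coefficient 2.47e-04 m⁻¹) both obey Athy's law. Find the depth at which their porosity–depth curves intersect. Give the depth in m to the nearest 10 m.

Working in km (1 km = 1000 m; β in km⁻¹ = β in m⁻¹ × 1000):
Set phi₀ₐ e^(−βₐz) = phi₀ᵦ e^(−βᵦz) ⇒ ln(phi₀ₐ/phi₀ᵦ) = (βₐ − βᵦ)·z
z = ln(0.73/0.42) / (0.561 − 0.247) = 0.5528 / 0.314 = 1.760 km

1760 m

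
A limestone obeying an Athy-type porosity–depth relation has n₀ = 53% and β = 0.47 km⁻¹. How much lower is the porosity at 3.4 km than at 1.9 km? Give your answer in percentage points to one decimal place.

11.0 percentage points

n(1.9) = 0.53·e^(−0.47×1.9) = 0.2170
n(3.4) = 0.53·e^(−0.47×3.4) = 0.1072
Δn = 0.2170 − 0.1072 = 0.1098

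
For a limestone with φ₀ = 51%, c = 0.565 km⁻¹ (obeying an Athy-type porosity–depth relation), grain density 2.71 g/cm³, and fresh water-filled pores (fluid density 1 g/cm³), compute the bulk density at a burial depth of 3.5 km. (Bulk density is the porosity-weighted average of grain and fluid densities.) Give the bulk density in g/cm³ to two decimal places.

2.59 g/cm³

Porosity at depth: φ = 0.51·exp(−0.565×3.5) = 0.51×0.1384 = 0.0706
Bulk density: ρ_b = (1−φ)ρ_g + φ·ρ_f = 0.9294×2.71 + 0.0706×1
       = 2.519 + 0.071 = 2.589 g/cm³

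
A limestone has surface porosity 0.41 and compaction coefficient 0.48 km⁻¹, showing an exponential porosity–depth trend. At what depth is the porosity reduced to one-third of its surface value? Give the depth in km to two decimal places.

phi/phi₀ = 1/3 ⇒ exp(−β·z) = 1/3 ⇒ z = ln(3) / β
z = 1.0986 / 0.48 = 2.289 km

2.29 km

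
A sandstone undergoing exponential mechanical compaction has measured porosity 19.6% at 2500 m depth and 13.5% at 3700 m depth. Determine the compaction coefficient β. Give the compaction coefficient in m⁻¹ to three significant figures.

0.000311 m⁻¹

Working in km (1 km = 1000 m; β in km⁻¹ = β in m⁻¹ × 1000):
Athy: φ(Z) = φ₀ e^(−βZ) ⇒ φ₁/φ₂ = e^{β(Z₂−Z₁)} ⇒ β = ln(φ₁/φ₂)/(Z₂−Z₁)
β = ln(0.196/0.135) / (3.7 − 2.5) = ln(1.452) / 1.2 = 0.3728 / 1.2 = 0.3107 km⁻¹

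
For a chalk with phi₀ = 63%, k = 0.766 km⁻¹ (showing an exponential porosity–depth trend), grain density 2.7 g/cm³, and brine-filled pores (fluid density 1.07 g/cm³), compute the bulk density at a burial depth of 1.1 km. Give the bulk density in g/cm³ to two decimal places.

2.26 g/cm³

Porosity at depth: phi = 0.63·exp(−0.766×1.1) = 0.63×0.4306 = 0.2713
Bulk density: ρ_b = (1−phi)ρ_g + phi·ρ_f = 0.7287×2.7 + 0.2713×1.07
       = 1.968 + 0.290 = 2.258 g/cm³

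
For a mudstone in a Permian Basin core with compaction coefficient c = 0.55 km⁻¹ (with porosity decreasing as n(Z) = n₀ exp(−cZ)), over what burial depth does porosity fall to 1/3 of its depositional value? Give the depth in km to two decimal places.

n/n₀ = 1/3 ⇒ exp(−c·Z) = 1/3 ⇒ Z = ln(3) / c
Z = 1.0986 / 0.55 = 1.997 km

2.00 km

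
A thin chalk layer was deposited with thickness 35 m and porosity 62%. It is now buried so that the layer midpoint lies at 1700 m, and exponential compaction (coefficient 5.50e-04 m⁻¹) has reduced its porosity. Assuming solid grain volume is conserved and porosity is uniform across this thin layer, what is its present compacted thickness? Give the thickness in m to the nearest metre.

18 m

Working in km (1 km = 1000 m; k in km⁻¹ = k in m⁻¹ × 1000):
Porosity at 1.7 km: φ = 0.62·exp(−0.55×1.7) = 0.2434
Solid-volume conservation: h(1−φ) = h₀(1−φ₀) ⇒ h = h₀·(1−φ₀)/(1−φ)
h = 0.035 × (1 − 0.62)/(1 − 0.2434) = 0.035 × 0.5022 = 0.0176 km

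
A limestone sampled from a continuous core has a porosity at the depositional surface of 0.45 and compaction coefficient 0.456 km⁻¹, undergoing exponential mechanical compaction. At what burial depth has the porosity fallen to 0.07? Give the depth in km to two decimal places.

Invert Athy's law: Z = ln(φ₀/φ) / β
Z = ln(0.45/0.07) / 0.456 = ln(6.429) / 0.456 = 1.8608 / 0.456 = 4.081 km

4.08 km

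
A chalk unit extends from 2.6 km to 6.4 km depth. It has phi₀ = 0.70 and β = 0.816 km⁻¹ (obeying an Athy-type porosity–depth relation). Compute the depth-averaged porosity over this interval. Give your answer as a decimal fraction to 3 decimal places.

0.026

⟨phi⟩ = (1/(Z₂−Z₁)) ∫ phi₀ e^(−βZ) dZ = phi₀·(e^(−β·Z₁) − e^(−β·Z₂)) / (β·(Z₂−Z₁))
e^(−0.816×2.6) = 0.1198; e^(−0.816×6.4) = 0.0054
⟨phi⟩ = 0.7 × (0.1198 − 0.0054) / (0.816 × 3.8) = 0.7 × 0.0369 = 0.0258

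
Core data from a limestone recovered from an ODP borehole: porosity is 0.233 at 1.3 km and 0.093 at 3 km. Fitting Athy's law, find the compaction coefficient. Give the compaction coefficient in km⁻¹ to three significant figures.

Athy: phi(d) = phi₀ e^(−βd) ⇒ phi₁/phi₂ = e^{β(d₂−d₁)} ⇒ β = ln(phi₁/phi₂)/(d₂−d₁)
β = ln(0.233/0.093) / (3 − 1.3) = ln(2.505) / 1.7 = 0.9184 / 1.7 = 0.5403 km⁻¹

0.540 km⁻¹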